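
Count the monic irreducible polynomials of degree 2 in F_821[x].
There are 336610 monic irreducible polynomials of degree 2 over F_821

Each element of F_{821^2} that lies in no proper subfield is a root of exactly one monic irreducible of degree 2 over F_821, and each such polynomial has 2 distinct roots in F_{821^2}. By Möbius inversion the count is N_821(2) = (1/2) Σ_{d|2} μ(2/d) · 821^d = (1/2)(μ(2)·821^1 + μ(1)·821^2) = 673220/2 = 336610.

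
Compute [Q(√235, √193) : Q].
[Q(√235, √193) : Q] = 4

[Q(√235):Q] = 2 (min poly x^2 - 235, irreducible since 235 is squarefree > 1). For the top step, suppose √193 ∈ Q(√235), say √193 = c + d√235 with c, d ∈ Q. Squaring: 193 = c^2 + 235d^2 + 2cd√235. Since √235 ∉ Q this forces 2cd = 0. If d = 0 then √193 = c ∈ Q, contradicting 193 squarefree > 1. If c = 0 then 193 = 235d^2, so 235·193 = (235d)^2 is a perfect square in Q — but 235·193 = 45355 is not a perfect square (since 235 and 193 are distinct squarefree integers). Contradiction. Hence √193 ∉ Q(√235), so x^2 - 193 stays irreducible over Q(√235) and [Q(√235, √193) : Q(√235)] = 2. By the tower law, [Q(√235, √193) : Q] = 2 · 2 = 4.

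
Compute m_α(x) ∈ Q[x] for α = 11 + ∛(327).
m_α(x) = x^3 - 33x^2 + 363x - 1658

Set β = α - 11 = ∛(327), so β^3 = 327. Then (α - 11)^3 - 327 = 0, i.e. α is a root of g(x) = (x - 11)^3 - 327 = x^3 - 33x^2 + 363x - 1658. Since g(x) = h(x - 11) where h(x) = x^3 - 327, and h is irreducible over Q (because 327 is not a perfect cube, so h has no rational root, and a monic cubic with no rational root is irreducible), g is also irreducible (irreducibility is preserved under the substitution x → x - 11). Hence m_α(x) = x^3 - 33x^2 + 363x - 1658.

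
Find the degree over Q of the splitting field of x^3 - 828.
[K : Q] = 6

The roots of x^3 - 828 are ∛828, ω∛828, ω^2∛828 where ω = e^(2πi/3) is a primitive cube root of unity, so K = Q(∛828, ω). Now [Q(∛828):Q] = 3 (since 828 is not a perfect cube, x^3 - 828 is irreducible) and [Q(ω):Q] = 2. Both 2 and 3 divide [K:Q], and [K:Q] ≤ 3·2 = 6, so [K:Q] = 6. (Equivalently: Q(∛828) ⊂ R but ω ∉ R, so [K : Q(∛828)] = 2.)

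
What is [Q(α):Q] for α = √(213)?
[Q(α):Q] = 2

[Q(α):Q] equals the degree of the minimal polynomial of α. Here α^2 = 213 and x^2 - 213 is irreducible (d = 213 is squarefree, ≠ 1, hence not a square), so deg(m_α) = 2. Thus [Q(α):Q] = 2.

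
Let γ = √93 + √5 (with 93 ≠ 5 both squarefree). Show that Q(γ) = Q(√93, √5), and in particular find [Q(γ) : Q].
[Q(γ) : Q] = 4 (equivalently, Q(γ) = Q(√93, √5))

Obviously Q(γ) ⊆ Q(√93, √5), and [Q(√93, √5):Q] = 4 (since 93, 5 are distinct squarefree integers > 1 with 465 not a perfect square). To show equality we compute the minimal polynomial of γ. From γ = √93 + √5: γ^2 = 93 + 2√(465) + 5 = 98 + 2√(465), so γ^2 - 98 = 2√(465); squaring, (γ^2 - 98)^2 = 4·465, i.e. γ^4 - 196γ^2 + 9604 - 1860 = 0, i.e. γ^4 - 196γ^2 + 7744 = 0. So γ is a root of x^4 - 196x^2 + 7744. This polynomial is irreducible over Q: it has no rational root (each ±√93 ± √5 is irrational), and any factorization into two quadratics over Q would force √(465) ∈ Q (pairing opposite roots) or √93, √5 ∈ Q (other pairings), all impossible. Hence [Q(γ):Q] = 4 = [Q(√93, √5):Q], so Q(γ) = Q(√93, √5).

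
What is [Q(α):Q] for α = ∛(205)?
[Q(α):Q] = 3

The minimal polynomial of α is x^3 - 205, irreducible over Q since 205 is not a perfect cube (so x^3 - 205 has no rational root). Hence [Q(α):Q] = deg(m_α) = 3.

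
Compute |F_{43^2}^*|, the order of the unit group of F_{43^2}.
|F_{43^2}^*| = 1848

F_{43^2} has 43^2 = 1849 elements; its multiplicative group consists of all nonzero elements, so |F_{43^2}^*| = 1849 - 1 = 1848. (It is cyclic since any finite subgroup of the multiplicative group of a field is cyclic.)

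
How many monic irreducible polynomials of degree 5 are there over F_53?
There are 83639088 monic irreducible polynomials of degree 5 over F_53

Each element of F_{53^5} that lies in no proper subfield is a root of exactly one monic irreducible of degree 5 over F_53, and each such polynomial has 5 distinct roots in F_{53^5}. By Möbius inversion the count is N_53(5) = (1/5) Σ_{d|5} μ(5/d) · 53^d = (1/5)(μ(5)·53^1 + μ(1)·53^5) = 418195440/5 = 83639088.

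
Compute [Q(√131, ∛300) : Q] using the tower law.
[Q(√131, ∛300) : Q] = 6

Let L = Q(√131, ∛300). Since Q(√131) ⊂ L and [Q(√131):Q] = 2, the tower law gives 2 | [L:Q]. Likewise Q(∛300) ⊂ L with [Q(∛300):Q] = 3 (because 300 is not a perfect cube), so 3 | [L:Q]. As gcd(2,3) = 1, [L:Q] is divisible by 6. Conversely L is generated over Q by √131 and ∛300, so [L:Q] ≤ 2·3 = 6. Therefore [Q(√131, ∛300) : Q] = 6.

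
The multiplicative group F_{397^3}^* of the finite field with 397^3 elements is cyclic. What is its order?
|F_{397^3}^*| = 62570772

F_{397^3} has 397^3 = 62570773 elements; its multiplicative group consists of all nonzero elements, so |F_{397^3}^*| = 62570773 - 1 = 62570772. (It is cyclic since any finite subgroup of the multiplicative group of a field is cyclic.)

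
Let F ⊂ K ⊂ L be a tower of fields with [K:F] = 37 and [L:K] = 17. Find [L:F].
[L:F] = 629

The tower law says that for any tower of field extensions F ⊂ K ⊂ L with finite degrees, [L:F] = [L:K] · [K:F]. Here this gives [L:F] = 17 · 37 = 629.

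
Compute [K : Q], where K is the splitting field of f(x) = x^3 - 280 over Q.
[K : Q] = 6

The roots of x^3 - 280 are ∛280, ω∛280, ω^2∛280 where ω = e^(2πi/3) is a primitive cube root of unity, so K = Q(∛280, ω). Now [Q(∛280):Q] = 3 (since 280 is not a perfect cube, x^3 - 280 is irreducible) and [Q(ω):Q] = 2. Both 2 and 3 divide [K:Q], and [K:Q] ≤ 3·2 = 6, so [K:Q] = 6. (Equivalently: Q(∛280) ⊂ R but ω ∉ R, so [K : Q(∛280)] = 2.)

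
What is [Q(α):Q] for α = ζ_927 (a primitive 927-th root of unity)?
[Q(α):Q] = 612

The minimal polynomial of ζ_927 over Q is the 927-th cyclotomic polynomial Φ_927(x), which is irreducible over Q and has degree φ(927) = 612. Hence [Q(α):Q] = φ(927) = 612.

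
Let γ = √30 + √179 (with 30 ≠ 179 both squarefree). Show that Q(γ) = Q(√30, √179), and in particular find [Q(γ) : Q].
[Q(γ) : Q] = 4 (equivalently, Q(γ) = Q(√30, √179))

Obviously Q(γ) ⊆ Q(√30, √179), and [Q(√30, √179):Q] = 4 (since 30, 179 are distinct squarefree integers > 1 with 5370 not a perfect square). To show equality we compute the minimal polynomial of γ. From γ = √30 + √179: γ^2 = 30 + 2√(5370) + 179 = 209 + 2√(5370), so γ^2 - 209 = 2√(5370); squaring, (γ^2 - 209)^2 = 4·5370, i.e. γ^4 - 418γ^2 + 43681 - 21480 = 0, i.e. γ^4 - 418γ^2 + 22201 = 0. So γ is a root of x^4 - 418x^2 + 22201. This polynomial is irreducible over Q: it has no rational root (each ±√30 ± √179 is irrational), and any factorization into two quadratics over Q would force √(5370) ∈ Q (pairing opposite roots) or √30, √179 ∈ Q (other pairings), all impossible. Hence [Q(γ):Q] = 4 = [Q(√30, √179):Q], so Q(γ) = Q(√30, √179).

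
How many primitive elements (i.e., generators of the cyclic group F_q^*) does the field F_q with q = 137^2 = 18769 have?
There are φ(18768) = 5632 primitive elements

F_q^* is cyclic of order q - 1 = 18768. A cyclic group of order m has exactly φ(m) generators. Here m = 18768 = 2^4 · 3 · 17 · 23, so the number of primitive elements is φ(18768) = 5632.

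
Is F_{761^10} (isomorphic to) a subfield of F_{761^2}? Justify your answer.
No: F_{761^10} is not a subfield of F_{761^2}

F_{p^m} embeds in F_{p^n} iff m | n. Here 10 ∤ 2 (since 2 = 0·10 + 2 with remainder 2 ≠ 0), so F_{761^10} is not a subfield of F_{761^2}. Equivalently: if it were, the tower law would give 10 = [F_{761^10}:F_761] dividing [F_{761^2}:F_761] = 2, contradiction.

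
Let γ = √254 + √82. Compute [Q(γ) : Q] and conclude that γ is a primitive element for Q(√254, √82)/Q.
[Q(γ) : Q] = 4 (equivalently, Q(γ) = Q(√254, √82))

Obviously Q(γ) ⊆ Q(√254, √82), and [Q(√254, √82):Q] = 4 (since 254, 82 are distinct squarefree integers > 1 with 20828 not a perfect square). To show equality we compute the minimal polynomial of γ. From γ = √254 + √82: γ^2 = 254 + 2√(20828) + 82 = 336 + 2√(20828), so γ^2 - 336 = 2√(20828); squaring, (γ^2 - 336)^2 = 4·20828, i.e. γ^4 - 672γ^2 + 112896 - 83312 = 0, i.e. γ^4 - 672γ^2 + 29584 = 0. So γ is a root of x^4 - 672x^2 + 29584. This polynomial is irreducible over Q: it has no rational root (each ±√254 ± √82 is irrational), and any factorization into two quadratics over Q would force √(20828) ∈ Q (pairing opposite roots) or √254, √82 ∈ Q (other pairings), all impossible. Hence [Q(γ):Q] = 4 = [Q(√254, √82):Q], so Q(γ) = Q(√254, √82).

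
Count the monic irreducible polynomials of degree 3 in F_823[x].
There are 185813648 monic irreducible polynomials of degree 3 over F_823

Each element of F_{823^3} that lies in no proper subfield is a root of exactly one monic irreducible of degree 3 over F_823, and each such polynomial has 3 distinct roots in F_{823^3}. By Möbius inversion the count is N_823(3) = (1/3) Σ_{d|3} μ(3/d) · 823^d = (1/3)(μ(3)·823^1 + μ(1)·823^3) = 557440944/3 = 185813648.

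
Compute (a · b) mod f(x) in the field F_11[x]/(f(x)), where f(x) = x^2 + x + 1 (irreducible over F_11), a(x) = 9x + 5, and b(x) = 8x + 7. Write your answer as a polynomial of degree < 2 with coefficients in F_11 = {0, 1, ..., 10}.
a · b ≡ 9x + 7 (mod f(x))

Multiply in F_11[x]: a(x)·b(x) = (9x + 5)·(8x + 7) = 6x^2 + 4x + 2. This has degree ≥ 2, so divide by f(x) over F_11: 6x^2 + 4x + 2 = (6)·(x^2 + x + 1) + (9x + 7). Hence a·b ≡ 9x + 7 (mod f). (F_11[x]/(f) is a field with 11^2 = 121 elements since f is irreducible of degree 2.)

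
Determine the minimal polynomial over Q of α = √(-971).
m_α(x) = x^2 + 971

α satisfies α^2 + 971 = 0, so x^2 + 971 annihilates α. Since d = -971 is squarefree and ≠ 1, it is not a perfect square in Q, so x^2 + 971 has no rational root and is therefore irreducible over Q (a degree-2 polynomial over a field is irreducible iff it has no root). Hence m_α(x) = x^2 + 971.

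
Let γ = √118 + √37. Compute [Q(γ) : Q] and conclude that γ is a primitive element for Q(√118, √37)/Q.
[Q(γ) : Q] = 4 (equivalently, Q(γ) = Q(√118, √37))

Obviously Q(γ) ⊆ Q(√118, √37), and [Q(√118, √37):Q] = 4 (since 118, 37 are distinct squarefree integers > 1 with 4366 not a perfect square). To show equality we compute the minimal polynomial of γ. From γ = √118 + √37: γ^2 = 118 + 2√(4366) + 37 = 155 + 2√(4366), so γ^2 - 155 = 2√(4366); squaring, (γ^2 - 155)^2 = 4·4366, i.e. γ^4 - 310γ^2 + 24025 - 17464 = 0, i.e. γ^4 - 310γ^2 + 6561 = 0. So γ is a root of x^4 - 310x^2 + 6561. This polynomial is irreducible over Q: it has no rational root (each ±√118 ± √37 is irrational), and any factorization into two quadratics over Q would force √(4366) ∈ Q (pairing opposite roots) or √118, √37 ∈ Q (other pairings), all impossible. Hence [Q(γ):Q] = 4 = [Q(√118, √37):Q], so Q(γ) = Q(√118, √37).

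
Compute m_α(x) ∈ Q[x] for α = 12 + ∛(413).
m_α(x) = x^3 - 36x^2 + 432x - 2141

Set β = α - 12 = ∛(413), so β^3 = 413. Then (α - 12)^3 - 413 = 0, i.e. α is a root of g(x) = (x - 12)^3 - 413 = x^3 - 36x^2 + 432x - 2141. Since g(x) = h(x - 12) where h(x) = x^3 - 413, and h is irreducible over Q (because 413 is not a perfect cube, so h has no rational root, and a monic cubic with no rational root is irreducible), g is also irreducible (irreducibility is preserved under the substitution x → x - 12). Hence m_α(x) = x^3 - 36x^2 + 432x - 2141.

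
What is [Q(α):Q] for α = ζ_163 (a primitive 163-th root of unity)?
[Q(α):Q] = 162

The minimal polynomial of ζ_163 over Q is the 163-th cyclotomic polynomial Φ_163(x), which is irreducible over Q and has degree φ(163) = 162. Hence [Q(α):Q] = φ(163) = 162.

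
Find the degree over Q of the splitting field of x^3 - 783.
[K : Q] = 6

The roots of x^3 - 783 are ∛783, ω∛783, ω^2∛783 where ω = e^(2πi/3) is a primitive cube root of unity, so K = Q(∛783, ω). Now [Q(∛783):Q] = 3 (since 783 is not a perfect cube, x^3 - 783 is irreducible) and [Q(ω):Q] = 2. Both 2 and 3 divide [K:Q], and [K:Q] ≤ 3·2 = 6, so [K:Q] = 6. (Equivalently: Q(∛783) ⊂ R but ω ∉ R, so [K : Q(∛783)] = 2.)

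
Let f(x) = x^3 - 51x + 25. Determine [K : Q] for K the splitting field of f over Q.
[K : Q] = 6

By the rational root test, any rational root of the monic integer polynomial f(x) = x^3 - 51x + 25 must be an integer dividing the constant term 25, i.e. one of ±{1, 5, 25}. Evaluating: f(1) = -25, f(-1) = 75, f(5) = -105, f(-5) = 155, f(25) = 14375, f(-25) = -14325; none is 0, so f has no rational root and is therefore irreducible over Q (a cubic with no linear factor over a field is irreducible). For an irreducible cubic, the Galois group is A_3 or S_3 according as the discriminant disc(f) = -4a^3 - 27b^2 = -4·(-51)^3 - 27·(25)^2 = 513729 is or is not a square in Q. Here disc(f) = 513729 is not a perfect square in Q, so the Galois group of f over Q is not contained in A_3 and must be all of S_3. The splitting field has degree |S_3| = 6 over Q, so [K : Q] = 6.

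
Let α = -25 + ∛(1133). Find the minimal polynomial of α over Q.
m_α(x) = x^3 + 75x^2 + 1875x + 14492

Set β = α + 25 = ∛(1133), so β^3 = 1133. Then (α + 25)^3 - 1133 = 0, i.e. α is a root of g(x) = (x + 25)^3 - 1133 = x^3 + 75x^2 + 1875x + 14492. Since g(x) = h(x + 25) where h(x) = x^3 - 1133, and h is irreducible over Q (because 1133 is not a perfect cube, so h has no rational root, and a monic cubic with no rational root is irreducible), g is also irreducible (irreducibility is preserved under the substitution x → x + 25). Hence m_α(x) = x^3 + 75x^2 + 1875x + 14492.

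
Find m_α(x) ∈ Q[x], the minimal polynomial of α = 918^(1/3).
m_α(x) = x^3 - 918

α satisfies α^3 = 918, so x^3 - 918 annihilates α. By the rational root test, a rational root p/q (in lowest terms) of x^3 - 918 would satisfy p^3 = 918 q^3, forcing q = 1 and p^3 = 918; but 918 is not a perfect cube, contradiction. A monic cubic over Q with no rational root is irreducible (any nontrivial factorization would include a linear factor). Hence x^3 - 918 is the minimal polynomial of α, and in particular [Q(α):Q] = 3.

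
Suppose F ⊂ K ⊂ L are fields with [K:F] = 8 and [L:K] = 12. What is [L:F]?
[L:F] = 96

The tower law says that for any tower of field extensions F ⊂ K ⊂ L with finite degrees, [L:F] = [L:K] · [K:F]. Here this gives [L:F] = 12 · 8 = 96.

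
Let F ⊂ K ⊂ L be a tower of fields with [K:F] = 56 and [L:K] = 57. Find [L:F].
[L:F] = 3192

The tower law says that for any tower of field extensions F ⊂ K ⊂ L with finite degrees, [L:F] = [L:K] · [K:F]. Here this gives [L:F] = 57 · 56 = 3192.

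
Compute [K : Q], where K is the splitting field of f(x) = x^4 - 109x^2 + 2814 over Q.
[K : Q] = 4

Solving the quadratic in x^2: x^2 = (109 ± √(109^2 - 4·2814))/2 = (109 ± √625)/2 = (109 ± 25)/2, giving x^2 = 42 or x^2 = 67. So f(x) = (x^2 - 42)(x^2 - 67) and the roots of f are ±√42, ±√67. Hence the splitting field is K = Q(√42, √67). Since 42 and 67 are distinct squarefree integers > 1, their product 2814 is not a perfect square, so √67 ∉ Q(√42). By the tower law [K:Q] = [Q(√42,√67):Q(√42)] · [Q(√42):Q] = 2 · 2 = 4.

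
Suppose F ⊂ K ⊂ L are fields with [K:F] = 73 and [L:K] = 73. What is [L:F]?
[L:F] = 5329

The tower law says that for any tower of field extensions F ⊂ K ⊂ L with finite degrees, [L:F] = [L:K] · [K:F]. Here this gives [L:F] = 73 · 73 = 5329.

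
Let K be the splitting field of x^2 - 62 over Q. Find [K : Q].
[K : Q] = 2

f(x) = x^2 - 62 factors as (x - √62)(x + √62). The splitting field is K = Q(√62). Since 62 is squarefree and > 1, it is not a perfect square, so x^2 - 62 is irreducible over Q and [Q(√62) : Q] = 2. Hence [K : Q] = 2.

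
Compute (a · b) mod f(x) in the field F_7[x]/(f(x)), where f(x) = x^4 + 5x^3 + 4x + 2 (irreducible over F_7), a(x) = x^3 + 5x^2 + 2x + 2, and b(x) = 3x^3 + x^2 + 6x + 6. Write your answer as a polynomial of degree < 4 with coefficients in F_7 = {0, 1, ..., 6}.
a · b ≡ 6x^2 + 2x + 2 (mod f(x))

Multiply in F_7[x]: a(x)·b(x) = (x^3 + 5x^2 + 2x + 2)·(3x^3 + x^2 + 6x + 6) = 3x^6 + 2x^5 + 3x^4 + 2x^3 + 2x^2 + 3x + 5. This has degree ≥ 4, so divide by f(x) over F_7: 3x^6 + 2x^5 + 3x^4 + 2x^3 + 2x^2 + 3x + 5 = (3x^2 + x + 5)·(x^4 + 5x^3 + 4x + 2) + (6x^2 + 2x + 2). Hence a·b ≡ 6x^2 + 2x + 2 (mod f). (F_7[x]/(f) is a field with 7^4 = 2401 elements since f is irreducible of degree 4.)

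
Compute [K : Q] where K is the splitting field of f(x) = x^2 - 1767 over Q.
[K : Q] = 2

f(x) = x^2 - 1767 factors as (x - √1767)(x + √1767). The splitting field is K = Q(√1767). Since 1767 is squarefree and > 1, it is not a perfect square, so x^2 - 1767 is irreducible over Q and [Q(√1767) : Q] = 2. Hence [K : Q] = 2.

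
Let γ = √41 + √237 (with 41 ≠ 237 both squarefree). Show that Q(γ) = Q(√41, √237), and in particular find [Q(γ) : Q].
[Q(γ) : Q] = 4 (equivalently, Q(γ) = Q(√41, √237))

Obviously Q(γ) ⊆ Q(√41, √237), and [Q(√41, √237):Q] = 4 (since 41, 237 are distinct squarefree integers > 1 with 9717 not a perfect square). To show equality we compute the minimal polynomial of γ. From γ = √41 + √237: γ^2 = 41 + 2√(9717) + 237 = 278 + 2√(9717), so γ^2 - 278 = 2√(9717); squaring, (γ^2 - 278)^2 = 4·9717, i.e. γ^4 - 556γ^2 + 77284 - 38868 = 0, i.e. γ^4 - 556γ^2 + 38416 = 0. So γ is a root of x^4 - 556x^2 + 38416. This polynomial is irreducible over Q: it has no rational root (each ±√41 ± √237 is irrational), and any factorization into two quadratics over Q would force √(9717) ∈ Q (pairing opposite roots) or √41, √237 ∈ Q (other pairings), all impossible. Hence [Q(γ):Q] = 4 = [Q(√41, √237):Q], so Q(γ) = Q(√41, √237).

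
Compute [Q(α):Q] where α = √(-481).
[Q(α):Q] = 2

[Q(α):Q] equals the degree of the minimal polynomial of α. Here α^2 = -481 and x^2 + 481 is irreducible (d = -481 is squarefree, ≠ 1, hence not a square), so deg(m_α) = 2. Thus [Q(α):Q] = 2.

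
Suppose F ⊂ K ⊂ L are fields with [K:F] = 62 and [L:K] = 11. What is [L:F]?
[L:F] = 682

The tower law says that for any tower of field extensions F ⊂ K ⊂ L with finite degrees, [L:F] = [L:K] · [K:F]. Here this gives [L:F] = 11 · 62 = 682.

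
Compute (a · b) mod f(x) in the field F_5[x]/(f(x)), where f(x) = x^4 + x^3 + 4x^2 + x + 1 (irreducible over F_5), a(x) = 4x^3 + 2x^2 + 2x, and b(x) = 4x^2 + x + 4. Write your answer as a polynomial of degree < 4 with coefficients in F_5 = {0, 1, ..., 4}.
a · b ≡ x^3 + x + 4 (mod f(x))

Multiply in F_5[x]: a(x)·b(x) = (4x^3 + 2x^2 + 2x)·(4x^2 + x + 4) = x^5 + 2x^4 + x^3 + 3x. This has degree ≥ 4, so divide by f(x) over F_5: x^5 + 2x^4 + x^3 + 3x = (x + 1)·(x^4 + x^3 + 4x^2 + x + 1) + (x^3 + x + 4). Hence a·b ≡ x^3 + x + 4 (mod f). (F_5[x]/(f) is a field with 5^4 = 625 elements since f is irreducible of degree 4.)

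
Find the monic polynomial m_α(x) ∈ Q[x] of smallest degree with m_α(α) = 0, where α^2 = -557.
m_α(x) = x^2 + 557

α satisfies α^2 + 557 = 0, so x^2 + 557 annihilates α. Since d = -557 is squarefree and ≠ 1, it is not a perfect square in Q, so x^2 + 557 has no rational root and is therefore irreducible over Q (a degree-2 polynomial over a field is irreducible iff it has no root). Hence m_α(x) = x^2 + 557.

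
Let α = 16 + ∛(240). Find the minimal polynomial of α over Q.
m_α(x) = x^3 - 48x^2 + 768x - 4336

Set β = α - 16 = ∛(240), so β^3 = 240. Then (α - 16)^3 - 240 = 0, i.e. α is a root of g(x) = (x - 16)^3 - 240 = x^3 - 48x^2 + 768x - 4336. Since g(x) = h(x - 16) where h(x) = x^3 - 240, and h is irreducible over Q (because 240 is not a perfect cube, so h has no rational root, and a monic cubic with no rational root is irreducible), g is also irreducible (irreducibility is preserved under the substitution x → x - 16). Hence m_α(x) = x^3 - 48x^2 + 768x - 4336.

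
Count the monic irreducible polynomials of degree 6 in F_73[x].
There are 25222305336 monic irreducible polynomials of degree 6 over F_73

Each element of F_{73^6} that lies in no proper subfield is a root of exactly one monic irreducible of degree 6 over F_73, and each such polynomial has 6 distinct roots in F_{73^6}. By Möbius inversion the count is N_73(6) = (1/6) Σ_{d|6} μ(6/d) · 73^d = (1/6)(μ(6)·73^1 + μ(3)·73^2 + μ(2)·73^3 + μ(1)·73^6) = 151333832016/6 = 25222305336.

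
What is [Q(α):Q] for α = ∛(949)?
[Q(α):Q] = 3

The minimal polynomial of α is x^3 - 949, irreducible over Q since 949 is not a perfect cube (so x^3 - 949 has no rational root). Hence [Q(α):Q] = deg(m_α) = 3.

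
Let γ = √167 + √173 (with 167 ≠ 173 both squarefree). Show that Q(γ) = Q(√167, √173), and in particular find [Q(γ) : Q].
[Q(γ) : Q] = 4 (equivalently, Q(γ) = Q(√167, √173))

Obviously Q(γ) ⊆ Q(√167, √173), and [Q(√167, √173):Q] = 4 (since 167, 173 are distinct squarefree integers > 1 with 28891 not a perfect square). To show equality we compute the minimal polynomial of γ. From γ = √167 + √173: γ^2 = 167 + 2√(28891) + 173 = 340 + 2√(28891), so γ^2 - 340 = 2√(28891); squaring, (γ^2 - 340)^2 = 4·28891, i.e. γ^4 - 680γ^2 + 115600 - 115564 = 0, i.e. γ^4 - 680γ^2 + 36 = 0. So γ is a root of x^4 - 680x^2 + 36. This polynomial is irreducible over Q: it has no rational root (each ±√167 ± √173 is irrational), and any factorization into two quadratics over Q would force √(28891) ∈ Q (pairing opposite roots) or √167, √173 ∈ Q (other pairings), all impossible. Hence [Q(γ):Q] = 4 = [Q(√167, √173):Q], so Q(γ) = Q(√167, √173).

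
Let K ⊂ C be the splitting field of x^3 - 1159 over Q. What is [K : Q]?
[K : Q] = 6

The roots of x^3 - 1159 are ∛1159, ω∛1159, ω^2∛1159 where ω = e^(2πi/3) is a primitive cube root of unity, so K = Q(∛1159, ω). Now [Q(∛1159):Q] = 3 (since 1159 is not a perfect cube, x^3 - 1159 is irreducible) and [Q(ω):Q] = 2. Both 2 and 3 divide [K:Q], and [K:Q] ≤ 3·2 = 6, so [K:Q] = 6. (Equivalently: Q(∛1159) ⊂ R but ω ∉ R, so [K : Q(∛1159)] = 2.)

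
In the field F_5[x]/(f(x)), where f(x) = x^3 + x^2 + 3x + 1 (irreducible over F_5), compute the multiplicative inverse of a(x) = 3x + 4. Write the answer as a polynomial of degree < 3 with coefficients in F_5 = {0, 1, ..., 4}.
a(x)^(-1) ≡ 2x^2 + x + 3 (mod f(x))

Since f is irreducible over F_5, F_5[x]/(f) is a field and a(x) ≠ 0 has an inverse. Apply the extended Euclidean algorithm to f(x) and a(x) in F_5[x]: f(x) = (2x^2 + x + 3)·a(x) + (4). The last nonzero remainder is the constant 4 = gcd(f, a) in F_5. Back-substituting through the division chain expresses 4 = s(x)·a(x) + t(x)·f(x) with s(x) ≡ 3x^2 + 4x + 2 (mod f), so (3x^2 + 4x + 2)·a(x) ≡ 4 (mod f). Multiplying by 4^(-1) ≡ 4 in F_5 gives a(x)^(-1) ≡ 4·(3x^2 + 4x + 2) ≡ 2x^2 + x + 3 (mod f). Check: (3x + 4)·(2x^2 + x + 3) = x^3 + x^2 + 3x + 2 ≡ 1 (mod x^3 + x^2 + 3x + 1).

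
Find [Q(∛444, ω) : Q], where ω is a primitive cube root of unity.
[Q(∛444, ω) : Q] = 6

[Q(∛444):Q] = 3 (min poly x^3 - 444, irreducible since 444 is not a perfect cube). [Q(ω):Q] = 2 (min poly x^2 + x + 1). Since Q(∛444) ⊂ R and ω ∉ R, we have ω ∉ Q(∛444), so x^2 + x + 1 remains irreducible over Q(∛444) and [Q(∛444, ω) : Q(∛444)] = 2. By the tower law, [Q(∛444, ω) : Q] = 3 · 2 = 6. (In fact Q(∛444, ω) is the splitting field of x^3 - 444 over Q.)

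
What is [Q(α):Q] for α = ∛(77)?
[Q(α):Q] = 3

The minimal polynomial of α is x^3 - 77, irreducible over Q since 77 is not a perfect cube (so x^3 - 77 has no rational root). Hence [Q(α):Q] = deg(m_α) = 3.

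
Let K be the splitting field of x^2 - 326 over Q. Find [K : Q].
[K : Q] = 2

f(x) = x^2 - 326 factors as (x - √326)(x + √326). The splitting field is K = Q(√326). Since 326 is squarefree and > 1, it is not a perfect square, so x^2 - 326 is irreducible over Q and [Q(√326) : Q] = 2. Hence [K : Q] = 2.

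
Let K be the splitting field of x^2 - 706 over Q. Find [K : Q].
[K : Q] = 2

f(x) = x^2 - 706 factors as (x - √706)(x + √706). The splitting field is K = Q(√706). Since 706 is squarefree and > 1, it is not a perfect square, so x^2 - 706 is irreducible over Q and [Q(√706) : Q] = 2. Hence [K : Q] = 2.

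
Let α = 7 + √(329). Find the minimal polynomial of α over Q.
m_α(x) = x^2 - 14x - 280

From α - 7 = √(329), squaring gives (α - 7)^2 = 329, i.e. α^2 - 14α + 49 = 329, so α^2 - 14α - 280 = 0. The discriminant of x^2 - 14x - 280 is (-14)^2 - 4·(-280) = 196 + 1120 = 1316, and 4·(329) is not a perfect square in Q since 329 is squarefree and ≠ 1. Hence x^2 - 14x - 280 is irreducible over Q and is the minimal polynomial of α.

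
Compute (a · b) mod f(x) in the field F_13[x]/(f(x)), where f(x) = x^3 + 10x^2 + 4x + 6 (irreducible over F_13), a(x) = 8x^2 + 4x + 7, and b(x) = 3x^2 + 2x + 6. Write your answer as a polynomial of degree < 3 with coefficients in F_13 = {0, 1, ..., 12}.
a · b ≡ 8x^2 + x + 1 (mod f(x))

Multiply in F_13[x]: a(x)·b(x) = (8x^2 + 4x + 7)·(3x^2 + 2x + 6) = 11x^4 + 2x^3 + 12x^2 + 12x + 3. This has degree ≥ 3, so divide by f(x) over F_13: 11x^4 + 2x^3 + 12x^2 + 12x + 3 = (11x + 9)·(x^3 + 10x^2 + 4x + 6) + (8x^2 + x + 1). Hence a·b ≡ 8x^2 + x + 1 (mod f). (F_13[x]/(f) is a field with 13^3 = 2197 elements since f is irreducible of degree 3.)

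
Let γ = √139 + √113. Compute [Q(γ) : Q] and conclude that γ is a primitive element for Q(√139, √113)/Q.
[Q(γ) : Q] = 4 (equivalently, Q(γ) = Q(√139, √113))

Obviously Q(γ) ⊆ Q(√139, √113), and [Q(√139, √113):Q] = 4 (since 139, 113 are distinct squarefree integers > 1 with 15707 not a perfect square). To show equality we compute the minimal polynomial of γ. From γ = √139 + √113: γ^2 = 139 + 2√(15707) + 113 = 252 + 2√(15707), so γ^2 - 252 = 2√(15707); squaring, (γ^2 - 252)^2 = 4·15707, i.e. γ^4 - 504γ^2 + 63504 - 62828 = 0, i.e. γ^4 - 504γ^2 + 676 = 0. So γ is a root of x^4 - 504x^2 + 676. This polynomial is irreducible over Q: it has no rational root (each ±√139 ± √113 is irrational), and any factorization into two quadratics over Q would force √(15707) ∈ Q (pairing opposite roots) or √139, √113 ∈ Q (other pairings), all impossible. Hence [Q(γ):Q] = 4 = [Q(√139, √113):Q], so Q(γ) = Q(√139, √113).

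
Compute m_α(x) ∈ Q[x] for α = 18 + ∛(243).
m_α(x) = x^3 - 54x^2 + 972x - 6075

Set β = α - 18 = ∛(243), so β^3 = 243. Then (α - 18)^3 - 243 = 0, i.e. α is a root of g(x) = (x - 18)^3 - 243 = x^3 - 54x^2 + 972x - 6075. Since g(x) = h(x - 18) where h(x) = x^3 - 243, and h is irreducible over Q (because 243 is not a perfect cube, so h has no rational root, and a monic cubic with no rational root is irreducible), g is also irreducible (irreducibility is preserved under the substitution x → x - 18). Hence m_α(x) = x^3 - 54x^2 + 972x - 6075.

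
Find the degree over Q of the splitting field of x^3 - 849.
[K : Q] = 6

The roots of x^3 - 849 are ∛849, ω∛849, ω^2∛849 where ω = e^(2πi/3) is a primitive cube root of unity, so K = Q(∛849, ω). Now [Q(∛849):Q] = 3 (since 849 is not a perfect cube, x^3 - 849 is irreducible) and [Q(ω):Q] = 2. Both 2 and 3 divide [K:Q], and [K:Q] ≤ 3·2 = 6, so [K:Q] = 6. (Equivalently: Q(∛849) ⊂ R but ω ∉ R, so [K : Q(∛849)] = 2.)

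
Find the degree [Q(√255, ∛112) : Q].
[Q(√255, ∛112) : Q] = 6

Let L = Q(√255, ∛112). Since Q(√255) ⊂ L and [Q(√255):Q] = 2, the tower law gives 2 | [L:Q]. Likewise Q(∛112) ⊂ L with [Q(∛112):Q] = 3 (because 112 is not a perfect cube), so 3 | [L:Q]. As gcd(2,3) = 1, [L:Q] is divisible by 6. Conversely L is generated over Q by √255 and ∛112, so [L:Q] ≤ 2·3 = 6. Therefore [Q(√255, ∛112) : Q] = 6.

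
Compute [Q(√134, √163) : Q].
[Q(√134, √163) : Q] = 4

[Q(√134):Q] = 2 (min poly x^2 - 134, irreducible since 134 is squarefree > 1). For the top step, suppose √163 ∈ Q(√134), say √163 = c + d√134 with c, d ∈ Q. Squaring: 163 = c^2 + 134d^2 + 2cd√134. Since √134 ∉ Q this forces 2cd = 0. If d = 0 then √163 = c ∈ Q, contradicting 163 squarefree > 1. If c = 0 then 163 = 134d^2, so 134·163 = (134d)^2 is a perfect square in Q — but 134·163 = 21842 is not a perfect square (since 134 and 163 are distinct squarefree integers). Contradiction. Hence √163 ∉ Q(√134), so x^2 - 163 stays irreducible over Q(√134) and [Q(√134, √163) : Q(√134)] = 2. By the tower law, [Q(√134, √163) : Q] = 2 · 2 = 4.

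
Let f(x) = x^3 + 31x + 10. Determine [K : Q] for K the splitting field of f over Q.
[K : Q] = 6

By the rational root test, any rational root of the monic integer polynomial f(x) = x^3 + 31x + 10 must be an integer dividing the constant term 10, i.e. one of ±{1, 2, 5, 10}. Evaluating: f(1) = 42, f(-1) = -22, f(2) = 80, f(-2) = -60, f(5) = 290, f(-5) = -270, f(10) = 1320, f(-10) = -1300; none is 0, so f has no rational root and is therefore irreducible over Q (a cubic with no linear factor over a field is irreducible). For an irreducible cubic, the Galois group is A_3 or S_3 according as the discriminant disc(f) = -4a^3 - 27b^2 = -4·(31)^3 - 27·(10)^2 = -121864 is or is not a square in Q. Here disc(f) = -121864 is not a perfect square in Q, so the Galois group of f over Q is not contained in A_3 and must be all of S_3. The splitting field has degree |S_3| = 6 over Q, so [K : Q] = 6.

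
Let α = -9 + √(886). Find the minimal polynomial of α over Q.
m_α(x) = x^2 + 18x - 805

From α + 9 = √(886), squaring gives (α + 9)^2 = 886, i.e. α^2 + 18α + 81 = 886, so α^2 + 18α - 805 = 0. The discriminant of x^2 + 18x - 805 is (18)^2 - 4·(-805) = 324 + 3220 = 3544, and 4·(886) is not a perfect square in Q since 886 is squarefree and ≠ 1. Hence x^2 + 18x - 805 is irreducible over Q and is the minimal polynomial of α.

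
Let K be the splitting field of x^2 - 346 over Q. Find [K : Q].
[K : Q] = 2

f(x) = x^2 - 346 factors as (x - √346)(x + √346). The splitting field is K = Q(√346). Since 346 is squarefree and > 1, it is not a perfect square, so x^2 - 346 is irreducible over Q and [Q(√346) : Q] = 2. Hence [K : Q] = 2.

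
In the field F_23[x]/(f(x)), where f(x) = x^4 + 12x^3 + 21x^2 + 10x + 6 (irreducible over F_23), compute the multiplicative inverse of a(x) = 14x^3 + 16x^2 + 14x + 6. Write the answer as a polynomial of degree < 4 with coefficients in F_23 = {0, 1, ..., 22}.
a(x)^(-1) ≡ 10x^3 + 14x^2 + 13x + 20 (mod f(x))

Since f is irreducible over F_23, F_23[x]/(f) is a field and a(x) ≠ 0 has an inverse. Apply the extended Euclidean algorithm to f(x) and a(x) in F_23[x]: f(x) = (5x + 5)·a(x) + (9x^2 + 2x + 22);  a(x) = (22x + 2)·(9x^2 + 2x + 22) + (9x + 8);  (9x^2 + 2x + 22) = (x + 7)·(9x + 8) + (12). The last nonzero remainder is the constant 12 = gcd(f, a) in F_23. Back-substituting through the division chain expresses 12 = s(x)·a(x) + t(x)·f(x) with s(x) ≡ 5x^3 + 7x^2 + 18x + 10 (mod f), so (5x^3 + 7x^2 + 18x + 10)·a(x) ≡ 12 (mod f). Multiplying by 12^(-1) ≡ 2 in F_23 gives a(x)^(-1) ≡ 2·(5x^3 + 7x^2 + 18x + 10) ≡ 10x^3 + 14x^2 + 13x + 20 (mod f). Check: (14x^3 + 16x^2 + 14x + 6)·(10x^3 + 14x^2 + 13x + 20) = 2x^6 + 11x^5 + 17x^4 + 8x^3 + 11x^2 + 13x + 5 ≡ 1 (mod x^4 + 12x^3 + 21x^2 + 10x + 6).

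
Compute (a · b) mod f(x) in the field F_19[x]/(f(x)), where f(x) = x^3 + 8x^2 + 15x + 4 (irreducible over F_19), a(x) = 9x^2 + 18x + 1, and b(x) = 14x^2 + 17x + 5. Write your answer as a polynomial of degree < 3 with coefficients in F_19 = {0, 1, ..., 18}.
a · b ≡ 12x^2 + 3x + 4 (mod f(x))

Multiply in F_19[x]: a(x)·b(x) = (9x^2 + 18x + 1)·(14x^2 + 17x + 5) = 12x^4 + 6x^3 + 4x^2 + 12x + 5. This has degree ≥ 3, so divide by f(x) over F_19: 12x^4 + 6x^3 + 4x^2 + 12x + 5 = (12x + 5)·(x^3 + 8x^2 + 15x + 4) + (12x^2 + 3x + 4). Hence a·b ≡ 12x^2 + 3x + 4 (mod f). (F_19[x]/(f) is a field with 19^3 = 6859 elements since f is irreducible of degree 3.)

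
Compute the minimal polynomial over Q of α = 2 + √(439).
m_α(x) = x^2 - 4x - 435

From α - 2 = √(439), squaring gives (α - 2)^2 = 439, i.e. α^2 - 4α + 4 = 439, so α^2 - 4α - 435 = 0. The discriminant of x^2 - 4x - 435 is (-4)^2 - 4·(-435) = 16 + 1740 = 1756, and 4·(439) is not a perfect square in Q since 439 is squarefree and ≠ 1. Hence x^2 - 4x - 435 is irreducible over Q and is the minimal polynomial of α.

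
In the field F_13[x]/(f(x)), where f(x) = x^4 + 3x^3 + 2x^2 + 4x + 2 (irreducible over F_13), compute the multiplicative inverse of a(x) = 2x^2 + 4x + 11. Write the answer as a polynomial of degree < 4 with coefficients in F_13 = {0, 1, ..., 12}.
a(x)^(-1) ≡ x^3 + 2x^2 + 2x + 4 (mod f(x))

Since f is irreducible over F_13, F_13[x]/(f) is a field and a(x) ≠ 0 has an inverse. Apply the extended Euclidean algorithm to f(x) and a(x) in F_13[x]: f(x) = (7x^2 + 7x + 7)·a(x) + (3x + 3);  a(x) = (5x + 5)·(3x + 3) + (9). The last nonzero remainder is the constant 9 = gcd(f, a) in F_13. Back-substituting through the division chain expresses 9 = s(x)·a(x) + t(x)·f(x) with s(x) ≡ 9x^3 + 5x^2 + 5x + 10 (mod f), so (9x^3 + 5x^2 + 5x + 10)·a(x) ≡ 9 (mod f). Multiplying by 9^(-1) ≡ 3 in F_13 gives a(x)^(-1) ≡ 3·(9x^3 + 5x^2 + 5x + 10) ≡ x^3 + 2x^2 + 2x + 4 (mod f). Check: (2x^2 + 4x + 11)·(x^3 + 2x^2 + 2x + 4) = 2x^5 + 8x^4 + 10x^3 + 12x^2 + 12x + 5 ≡ 1 (mod x^4 + 3x^3 + 2x^2 + 4x + 2).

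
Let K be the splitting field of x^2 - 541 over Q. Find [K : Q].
[K : Q] = 2

f(x) = x^2 - 541 factors as (x - √541)(x + √541). The splitting field is K = Q(√541). Since 541 is squarefree and > 1, it is not a perfect square, so x^2 - 541 is irreducible over Q and [Q(√541) : Q] = 2. Hence [K : Q] = 2.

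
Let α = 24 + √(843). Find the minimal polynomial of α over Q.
m_α(x) = x^2 - 48x - 267

From α - 24 = √(843), squaring gives (α - 24)^2 = 843, i.e. α^2 - 48α + 576 = 843, so α^2 - 48α - 267 = 0. The discriminant of x^2 - 48x - 267 is (-48)^2 - 4·(-267) = 2304 + 1068 = 3372, and 4·(843) is not a perfect square in Q since 843 is squarefree and ≠ 1. Hence x^2 - 48x - 267 is irreducible over Q and is the minimal polynomial of α.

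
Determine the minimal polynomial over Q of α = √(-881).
m_α(x) = x^2 + 881

α satisfies α^2 + 881 = 0, so x^2 + 881 annihilates α. Since d = -881 is squarefree and ≠ 1, it is not a perfect square in Q, so x^2 + 881 has no rational root and is therefore irreducible over Q (a degree-2 polynomial over a field is irreducible iff it has no root). Hence m_α(x) = x^2 + 881.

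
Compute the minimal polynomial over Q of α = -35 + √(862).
m_α(x) = x^2 + 70x + 363

From α + 35 = √(862), squaring gives (α + 35)^2 = 862, i.e. α^2 + 70α + 1225 = 862, so α^2 + 70α + 363 = 0. The discriminant of x^2 + 70x + 363 is (70)^2 - 4·(363) = 4900 - 1452 = 3448, and 4·(862) is not a perfect square in Q since 862 is squarefree and ≠ 1. Hence x^2 + 70x + 363 is irreducible over Q and is the minimal polynomial of α.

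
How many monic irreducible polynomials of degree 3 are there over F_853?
There are 206883208 monic irreducible polynomials of degree 3 over F_853

Each element of F_{853^3} that lies in no proper subfield is a root of exactly one monic irreducible of degree 3 over F_853, and each such polynomial has 3 distinct roots in F_{853^3}. By Möbius inversion the count is N_853(3) = (1/3) Σ_{d|3} μ(3/d) · 853^d = (1/3)(μ(3)·853^1 + μ(1)·853^3) = 620649624/3 = 206883208.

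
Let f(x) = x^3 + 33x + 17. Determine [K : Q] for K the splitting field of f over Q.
[K : Q] = 6

By the rational root test, any rational root of the monic integer polynomial f(x) = x^3 + 33x + 17 must be an integer dividing the constant term 17, i.e. one of ±{1, 17}. Evaluating: f(1) = 51, f(-1) = -17, f(17) = 5491, f(-17) = -5457; none is 0, so f has no rational root and is therefore irreducible over Q (a cubic with no linear factor over a field is irreducible). For an irreducible cubic, the Galois group is A_3 or S_3 according as the discriminant disc(f) = -4a^3 - 27b^2 = -4·(33)^3 - 27·(17)^2 = -151551 is or is not a square in Q. Here disc(f) = -151551 is not a perfect square in Q, so the Galois group of f over Q is not contained in A_3 and must be all of S_3. The splitting field has degree |S_3| = 6 over Q, so [K : Q] = 6.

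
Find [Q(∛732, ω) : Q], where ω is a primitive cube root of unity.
[Q(∛732, ω) : Q] = 6

[Q(∛732):Q] = 3 (min poly x^3 - 732, irreducible since 732 is not a perfect cube). [Q(ω):Q] = 2 (min poly x^2 + x + 1). Since Q(∛732) ⊂ R and ω ∉ R, we have ω ∉ Q(∛732), so x^2 + x + 1 remains irreducible over Q(∛732) and [Q(∛732, ω) : Q(∛732)] = 2. By the tower law, [Q(∛732, ω) : Q] = 3 · 2 = 6. (In fact Q(∛732, ω) is the splitting field of x^3 - 732 over Q.)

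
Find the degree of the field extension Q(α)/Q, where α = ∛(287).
[Q(α):Q] = 3

The minimal polynomial of α is x^3 - 287, irreducible over Q since 287 is not a perfect cube (so x^3 - 287 has no rational root). Hence [Q(α):Q] = deg(m_α) = 3.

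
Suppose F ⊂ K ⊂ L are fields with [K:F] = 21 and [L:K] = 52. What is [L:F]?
[L:F] = 1092

The tower law says that for any tower of field extensions F ⊂ K ⊂ L with finite degrees, [L:F] = [L:K] · [K:F]. Here this gives [L:F] = 52 · 21 = 1092.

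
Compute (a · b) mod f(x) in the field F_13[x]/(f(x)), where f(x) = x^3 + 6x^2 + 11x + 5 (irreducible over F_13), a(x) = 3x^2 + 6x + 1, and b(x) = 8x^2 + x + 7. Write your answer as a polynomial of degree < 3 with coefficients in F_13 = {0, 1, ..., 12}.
a · b ≡ 4x^2 + 10x + 4 (mod f(x))

Multiply in F_13[x]: a(x)·b(x) = (3x^2 + 6x + 1)·(8x^2 + x + 7) = 11x^4 + 12x^3 + 9x^2 + 4x + 7. This has degree ≥ 3, so divide by f(x) over F_13: 11x^4 + 12x^3 + 9x^2 + 4x + 7 = (11x + 11)·(x^3 + 6x^2 + 11x + 5) + (4x^2 + 10x + 4). Hence a·b ≡ 4x^2 + 10x + 4 (mod f). (F_13[x]/(f) is a field with 13^3 = 2197 elements since f is irreducible of degree 3.)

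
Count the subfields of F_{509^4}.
F_{509^4} has 3 subfields

The subfields of F_{p^n} are exactly the fields F_{p^d} for d | n (each is the fixed field of the unique index-d subgroup of Gal(F_{p^n}/F_p) ≅ Z/nZ). The divisors of n = 4 are {1, 2, 4}, giving 3 subfields: F_{509^1}, F_{509^2}, F_{509^4}.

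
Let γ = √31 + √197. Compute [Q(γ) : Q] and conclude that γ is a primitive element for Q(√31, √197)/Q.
[Q(γ) : Q] = 4 (equivalently, Q(γ) = Q(√31, √197))

Obviously Q(γ) ⊆ Q(√31, √197), and [Q(√31, √197):Q] = 4 (since 31, 197 are distinct squarefree integers > 1 with 6107 not a perfect square). To show equality we compute the minimal polynomial of γ. From γ = √31 + √197: γ^2 = 31 + 2√(6107) + 197 = 228 + 2√(6107), so γ^2 - 228 = 2√(6107); squaring, (γ^2 - 228)^2 = 4·6107, i.e. γ^4 - 456γ^2 + 51984 - 24428 = 0, i.e. γ^4 - 456γ^2 + 27556 = 0. So γ is a root of x^4 - 456x^2 + 27556. This polynomial is irreducible over Q: it has no rational root (each ±√31 ± √197 is irrational), and any factorization into two quadratics over Q would force √(6107) ∈ Q (pairing opposite roots) or √31, √197 ∈ Q (other pairings), all impossible. Hence [Q(γ):Q] = 4 = [Q(√31, √197):Q], so Q(γ) = Q(√31, √197).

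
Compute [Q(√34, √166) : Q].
[Q(√34, √166) : Q] = 4

[Q(√34):Q] = 2 (min poly x^2 - 34, irreducible since 34 is squarefree > 1). For the top step, suppose √166 ∈ Q(√34), say √166 = c + d√34 with c, d ∈ Q. Squaring: 166 = c^2 + 34d^2 + 2cd√34. Since √34 ∉ Q this forces 2cd = 0. If d = 0 then √166 = c ∈ Q, contradicting 166 squarefree > 1. If c = 0 then 166 = 34d^2, so 34·166 = (34d)^2 is a perfect square in Q — but 34·166 = 5644 is not a perfect square (since 34 and 166 are distinct squarefree integers). Contradiction. Hence √166 ∉ Q(√34), so x^2 - 166 stays irreducible over Q(√34) and [Q(√34, √166) : Q(√34)] = 2. By the tower law, [Q(√34, √166) : Q] = 2 · 2 = 4.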